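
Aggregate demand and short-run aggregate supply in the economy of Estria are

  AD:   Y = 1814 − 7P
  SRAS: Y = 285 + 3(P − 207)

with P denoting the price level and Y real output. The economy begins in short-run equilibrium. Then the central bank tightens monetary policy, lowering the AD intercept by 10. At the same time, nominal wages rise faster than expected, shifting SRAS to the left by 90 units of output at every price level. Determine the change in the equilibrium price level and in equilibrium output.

ΔP = +8, ΔY = -66

After both shocks: AD is Y = 1804 − 7P and SRAS is Y = 3P − 426.
Setting them equal: 2230 = 10P, so P = 223.
Y = 1804 − 7·223 = 243.
Initially P = 215, Y = 309, so ΔP = +8 and ΔY = -66.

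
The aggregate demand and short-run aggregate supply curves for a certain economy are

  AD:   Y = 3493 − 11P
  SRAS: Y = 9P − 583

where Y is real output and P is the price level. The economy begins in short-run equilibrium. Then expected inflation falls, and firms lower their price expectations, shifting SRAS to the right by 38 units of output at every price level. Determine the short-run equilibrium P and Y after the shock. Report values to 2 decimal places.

This is a positive supply shock: SRAS shifts right.
New SRAS: Y = 9P − 545.
Set AD = SRAS: 3493 − 11P = 9P − 545, so 4038 = 20P and P = 201.90.
Substituting into AD, Y = 1272.10.

P = 201.90, Y = 1272.10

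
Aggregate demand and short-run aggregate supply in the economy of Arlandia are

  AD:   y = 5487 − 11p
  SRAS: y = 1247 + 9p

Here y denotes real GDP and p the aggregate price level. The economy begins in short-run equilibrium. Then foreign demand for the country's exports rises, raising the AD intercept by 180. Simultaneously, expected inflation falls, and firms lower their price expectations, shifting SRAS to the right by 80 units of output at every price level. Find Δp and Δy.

After both shocks: AD is y = 5667 − 11p and SRAS is y = 1327 + 9p.
Setting them equal: 4340 = 20p, so p = 217.
y = 5667 − 11·217 = 3280.
Initially p = 212, y = 3155, so Δp = +5 and Δy = +125.

Δp = +5, Δy = +125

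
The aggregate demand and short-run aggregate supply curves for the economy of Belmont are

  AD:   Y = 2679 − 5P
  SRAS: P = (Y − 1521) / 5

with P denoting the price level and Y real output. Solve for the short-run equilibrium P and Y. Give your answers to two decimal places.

Rearrange SRAS to Y = 1521 + 5P.
Set AD = SRAS: 2679 − 5P = 1521 + 5P, so 1158 = 10P and P = 115.80.
Substituting into AD, Y = 2679 − 5P = 2100.00.

P = 115.80, Y = 2100.00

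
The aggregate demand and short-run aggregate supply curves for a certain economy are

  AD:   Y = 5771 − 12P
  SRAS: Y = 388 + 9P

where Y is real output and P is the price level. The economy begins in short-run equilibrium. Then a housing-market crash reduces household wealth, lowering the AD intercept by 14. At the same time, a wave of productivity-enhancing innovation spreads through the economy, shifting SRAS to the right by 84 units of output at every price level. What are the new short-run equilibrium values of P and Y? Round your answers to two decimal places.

P = 251.67, Y = 2737.00

After both shocks: AD is Y = 5757 − 12P and SRAS is Y = 472 + 9P.
Setting them equal: 5285 = 21P, so P = 251.67.
Substituting into AD, Y = 2737.00.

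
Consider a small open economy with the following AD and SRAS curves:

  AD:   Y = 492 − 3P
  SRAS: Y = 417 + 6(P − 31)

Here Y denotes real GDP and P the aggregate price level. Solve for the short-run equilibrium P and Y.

P = 29, Y = 405

Write SRAS as Y = 417 + 6P − 186 = 231 + 6P.
Set AD = SRAS: 492 − 3P = 231 + 6P, so 261 = 9P and P = 29.
Then Y = 492 − 3·29 = 405.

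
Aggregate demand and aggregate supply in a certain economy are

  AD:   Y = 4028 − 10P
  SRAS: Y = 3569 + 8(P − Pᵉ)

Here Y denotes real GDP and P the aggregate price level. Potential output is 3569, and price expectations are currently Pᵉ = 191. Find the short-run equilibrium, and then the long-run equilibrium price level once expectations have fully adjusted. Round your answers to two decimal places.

Short run: with Pᵉ = 191, SRAS is Y = 2041 + 8P. Setting AD = SRAS gives 1987 = 18P, so P = 110.39 and Y = 4028 − 10P = 2924.11.
Output 2924.11 is below potential 3569, so over time expected prices fall and SRAS shifts right until Y returns to 3569.
Long run: Y = 3569 on the AD curve gives 3569 = 4028 − 10P, so P = 45.90.

Short run: P = 110.39, Y = 2924.11. Long run: P = 45.90.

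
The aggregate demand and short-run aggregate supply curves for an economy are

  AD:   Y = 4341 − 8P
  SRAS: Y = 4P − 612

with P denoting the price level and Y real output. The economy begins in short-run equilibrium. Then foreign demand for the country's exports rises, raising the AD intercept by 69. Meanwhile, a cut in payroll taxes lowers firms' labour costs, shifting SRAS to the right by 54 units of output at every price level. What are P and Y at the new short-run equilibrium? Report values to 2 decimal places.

After both shocks: AD is Y = 4410 − 8P and SRAS is Y = 4P − 558.
Setting them equal: 4968 = 12P, so P = 414.00.
Substituting into AD, Y = 1098.00.

P = 414.00, Y = 1098.00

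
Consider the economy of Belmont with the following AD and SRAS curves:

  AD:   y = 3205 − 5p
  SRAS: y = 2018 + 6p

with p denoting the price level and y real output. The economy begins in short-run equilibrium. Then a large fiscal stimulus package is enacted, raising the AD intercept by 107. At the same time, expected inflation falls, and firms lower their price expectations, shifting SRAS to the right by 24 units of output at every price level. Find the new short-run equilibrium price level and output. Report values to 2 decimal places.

After both shocks: AD is y = 3312 − 5p and SRAS is y = 2042 + 6p.
Setting them equal: 1270 = 11p, so p = 115.45.
Substituting into AD, y = 2734.73.

p = 115.45, y = 2734.73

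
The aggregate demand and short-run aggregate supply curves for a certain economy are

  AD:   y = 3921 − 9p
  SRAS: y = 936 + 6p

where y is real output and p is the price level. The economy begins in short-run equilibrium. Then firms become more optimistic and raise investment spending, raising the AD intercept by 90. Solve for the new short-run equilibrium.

This is a positive demand shock: AD shifts right.
New AD: y = 4011 − 9p.
Set AD = SRAS: 4011 − 9p = 936 + 6p, so 3075 = 15p and p = 205.
y = 4011 − 9·205 = 2166.

p = 205, y = 2166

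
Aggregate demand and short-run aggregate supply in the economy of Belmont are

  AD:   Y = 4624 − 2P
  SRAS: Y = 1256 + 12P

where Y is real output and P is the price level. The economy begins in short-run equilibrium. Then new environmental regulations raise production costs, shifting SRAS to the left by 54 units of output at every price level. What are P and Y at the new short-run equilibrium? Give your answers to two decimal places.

P = 244.43, Y = 4135.14

This is a negative supply shock: SRAS shifts left.
New SRAS: Y = 1202 + 12P.
Set AD = SRAS: 4624 − 2P = 1202 + 12P, so 3422 = 14P and P = 244.43.
Substituting into AD, Y = 4135.14.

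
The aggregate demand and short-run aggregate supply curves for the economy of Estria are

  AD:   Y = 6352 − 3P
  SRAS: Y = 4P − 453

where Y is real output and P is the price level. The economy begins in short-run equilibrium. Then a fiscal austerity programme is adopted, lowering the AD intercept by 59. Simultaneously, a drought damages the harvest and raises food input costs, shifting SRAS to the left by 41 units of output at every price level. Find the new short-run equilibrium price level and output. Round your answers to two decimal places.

After both shocks: AD is Y = 6293 − 3P and SRAS is Y = 4P − 494.
Setting them equal: 6787 = 7P, so P = 969.57.
Substituting into AD, Y = 3384.29.

P = 969.57, Y = 3384.29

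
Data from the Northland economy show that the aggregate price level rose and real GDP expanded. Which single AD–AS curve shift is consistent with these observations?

AD shifted right

P rose and Y rose. An AD shift moves P and Y in the same direction; an SRAS shift moves them in opposite directions.
Here P and Y moved in the same direction, so the AD curve shifted.
Since Y rose, AD shifted right.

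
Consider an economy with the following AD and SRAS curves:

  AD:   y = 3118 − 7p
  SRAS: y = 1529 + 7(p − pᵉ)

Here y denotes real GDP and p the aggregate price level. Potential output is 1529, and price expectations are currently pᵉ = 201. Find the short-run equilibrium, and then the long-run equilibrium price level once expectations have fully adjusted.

Short run: p = 214, y = 1620. Long run: p = 227.

Short run: with pᵉ = 201, SRAS is y = 122 + 7p. Setting AD = SRAS gives 2996 = 14p, so p = 214 and y = 3118 − 7·214 = 1620.
Output 1620 is above potential 1529, so over time expected prices rise and SRAS shifts left until y returns to 1529.
Long run: y = 1529 on the AD curve gives 1529 = 3118 − 7p, so p = 227.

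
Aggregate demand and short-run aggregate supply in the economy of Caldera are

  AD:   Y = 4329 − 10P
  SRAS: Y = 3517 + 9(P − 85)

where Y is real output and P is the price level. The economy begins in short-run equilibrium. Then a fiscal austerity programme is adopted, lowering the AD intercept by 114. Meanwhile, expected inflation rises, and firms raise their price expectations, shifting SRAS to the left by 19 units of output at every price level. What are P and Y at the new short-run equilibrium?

P = 78, Y = 3435

After both shocks: AD is Y = 4215 − 10P and SRAS is Y = 2733 + 9P.
Setting them equal: 1482 = 19P, so P = 78.
Y = 4215 − 10·78 = 3435.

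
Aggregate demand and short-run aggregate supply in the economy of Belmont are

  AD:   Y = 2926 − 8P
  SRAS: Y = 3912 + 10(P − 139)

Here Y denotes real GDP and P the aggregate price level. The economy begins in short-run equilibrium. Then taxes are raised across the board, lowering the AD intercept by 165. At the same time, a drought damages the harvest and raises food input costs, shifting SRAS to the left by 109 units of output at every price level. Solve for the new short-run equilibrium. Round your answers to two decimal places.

P = 19.33, Y = 2606.33

After both shocks: AD is Y = 2761 − 8P and SRAS is Y = 2413 + 10P.
Setting them equal: 348 = 18P, so P = 19.33.
Substituting into AD, Y = 2606.33.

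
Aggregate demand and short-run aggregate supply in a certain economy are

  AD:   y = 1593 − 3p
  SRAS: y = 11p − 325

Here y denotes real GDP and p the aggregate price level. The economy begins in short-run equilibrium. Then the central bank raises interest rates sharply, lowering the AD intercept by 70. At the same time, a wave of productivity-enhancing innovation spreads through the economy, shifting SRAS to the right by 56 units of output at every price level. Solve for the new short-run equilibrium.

After both shocks: AD is y = 1523 − 3p and SRAS is y = 11p − 269.
Setting them equal: 1792 = 14p, so p = 128.
y = 1523 − 3·128 = 1139.

p = 128, y = 1139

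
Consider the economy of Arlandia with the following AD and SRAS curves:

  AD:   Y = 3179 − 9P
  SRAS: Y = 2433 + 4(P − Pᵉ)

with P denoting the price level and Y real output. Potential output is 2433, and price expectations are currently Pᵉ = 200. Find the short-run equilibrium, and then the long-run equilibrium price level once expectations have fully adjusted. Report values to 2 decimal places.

Short run: with Pᵉ = 200, SRAS is Y = 1633 + 4P. Setting AD = SRAS gives 1546 = 13P, so P = 118.92 and Y = 3179 − 9P = 2108.69.
Output 2108.69 is below potential 2433, so over time expected prices fall and SRAS shifts right until Y returns to 2433.
Long run: Y = 2433 on the AD curve gives 2433 = 3179 − 9P, so P = 82.89.

Short run: P = 118.92, Y = 2108.69. Long run: P = 82.89.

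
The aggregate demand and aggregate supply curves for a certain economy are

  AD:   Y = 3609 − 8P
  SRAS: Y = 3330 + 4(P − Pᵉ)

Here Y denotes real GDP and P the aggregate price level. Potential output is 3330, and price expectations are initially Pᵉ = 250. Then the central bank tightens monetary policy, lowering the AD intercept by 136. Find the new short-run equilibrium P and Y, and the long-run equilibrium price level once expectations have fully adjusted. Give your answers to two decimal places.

AD shifts left: new AD is Y = 3473 − 8P. With Pᵉ = 250, SRAS is Y = 2330 + 4P.
Short run: 3473 − 8P = 2330 + 4P gives 1143 = 12P, so P = 95.25 and Y = 3473 − 8P = 2711.00.
Y = 2711.00 is below potential 3330; expectations adjust and SRAS shifts right until Y = 3330.
Long run: on the new AD curve, 3330 = 3473 − 8P gives P = 17.88.

Short run: P = 95.25, Y = 2711.00. Long run: P = 17.88.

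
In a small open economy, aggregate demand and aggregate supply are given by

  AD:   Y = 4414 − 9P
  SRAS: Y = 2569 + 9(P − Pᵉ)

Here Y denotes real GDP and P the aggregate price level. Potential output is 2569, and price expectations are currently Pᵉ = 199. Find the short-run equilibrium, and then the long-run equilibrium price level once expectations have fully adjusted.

Short run: P = 202, Y = 2596. Long run: P = 205.

Short run: with Pᵉ = 199, SRAS is Y = 778 + 9P. Setting AD = SRAS gives 3636 = 18P, so P = 202 and Y = 4414 − 9·202 = 2596.
Output 2596 is above potential 2569, so over time expected prices rise and SRAS shifts left until Y returns to 2569.
Long run: Y = 2569 on the AD curve gives 2569 = 4414 − 9P, so P = 205.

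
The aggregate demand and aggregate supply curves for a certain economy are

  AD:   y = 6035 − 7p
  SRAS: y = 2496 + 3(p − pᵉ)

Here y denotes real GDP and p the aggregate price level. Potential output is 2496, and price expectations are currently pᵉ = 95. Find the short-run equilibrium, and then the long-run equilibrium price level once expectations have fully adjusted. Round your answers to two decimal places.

Short run: p = 382.40, y = 3358.20. Long run: p = 505.57.

Short run: with pᵉ = 95, SRAS is y = 2211 + 3p. Setting AD = SRAS gives 3824 = 10p, so p = 382.40 and y = 6035 − 7p = 3358.20.
Output 3358.20 is above potential 2496, so over time expected prices rise and SRAS shifts left until y returns to 2496.
Long run: y = 2496 on the AD curve gives 2496 = 6035 − 7p, so p = 505.57.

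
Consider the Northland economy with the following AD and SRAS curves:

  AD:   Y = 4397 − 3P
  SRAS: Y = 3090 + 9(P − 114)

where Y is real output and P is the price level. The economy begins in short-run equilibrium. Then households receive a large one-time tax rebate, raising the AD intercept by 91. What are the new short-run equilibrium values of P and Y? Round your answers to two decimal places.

This is a positive demand shock: AD shifts right.
New AD: Y = 4488 − 3P.
SRAS can be written Y = 2064 + 9P.
Set AD = SRAS: 4488 − 3P = 2064 + 9P, so 2424 = 12P and P = 202.00.
Substituting into AD, Y = 3882.00.

P = 202.00, Y = 3882.00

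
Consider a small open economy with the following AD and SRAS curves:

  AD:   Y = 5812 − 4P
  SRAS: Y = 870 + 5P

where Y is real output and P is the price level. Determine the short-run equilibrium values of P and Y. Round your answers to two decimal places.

Set AD = SRAS: 5812 − 4P = 870 + 5P, so 4942 = 9P and P = 549.11.
Substituting into AD, Y = 5812 − 4P = 3615.56.

P = 549.11, Y = 3615.56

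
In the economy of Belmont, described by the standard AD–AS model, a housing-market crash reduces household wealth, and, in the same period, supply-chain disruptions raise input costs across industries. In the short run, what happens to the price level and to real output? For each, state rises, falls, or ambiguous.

The first event is a negative demand shock: AD shifts left, which by itself pushes P down and Y down.
The second is an adverse supply shock: SRAS shifts left, which by itself pushes P up and Y down.
The two shocks push P in opposite directions, so the effect on P is ambiguous. Both shocks push Y down, so Y falls.

Price level: ambiguous; output: falls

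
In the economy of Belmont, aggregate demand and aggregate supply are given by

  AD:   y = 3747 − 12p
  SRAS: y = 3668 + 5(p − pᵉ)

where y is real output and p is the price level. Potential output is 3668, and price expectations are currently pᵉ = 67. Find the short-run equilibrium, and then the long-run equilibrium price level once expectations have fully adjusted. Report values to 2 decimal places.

Short run: p = 24.35, y = 3454.76. Long run: p = 6.58.

Short run: with pᵉ = 67, SRAS is y = 3333 + 5p. Setting AD = SRAS gives 414 = 17p, so p = 24.35 and y = 3747 − 12p = 3454.76.
Output 3454.76 is below potential 3668, so over time expected prices fall and SRAS shifts right until y returns to 3668.
Long run: y = 3668 on the AD curve gives 3668 = 3747 − 12p, so p = 6.58.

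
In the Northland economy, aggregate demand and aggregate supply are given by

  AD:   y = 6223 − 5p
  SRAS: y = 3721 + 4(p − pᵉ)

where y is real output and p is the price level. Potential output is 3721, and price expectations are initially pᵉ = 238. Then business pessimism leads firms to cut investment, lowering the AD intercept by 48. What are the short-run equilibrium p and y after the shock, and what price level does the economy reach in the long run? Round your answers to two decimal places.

AD shifts left: new AD is y = 6175 − 5p. With pᵉ = 238, SRAS is y = 2769 + 4p.
Short run: 6175 − 5p = 2769 + 4p gives 3406 = 9p, so p = 378.44 and y = 6175 − 5p = 4282.78.
y = 4282.78 is above potential 3721; expectations adjust and SRAS shifts left until y = 3721.
Long run: on the new AD curve, 3721 = 6175 − 5p gives p = 490.80.

Short run: p = 378.44, y = 4282.78. Long run: p = 490.80.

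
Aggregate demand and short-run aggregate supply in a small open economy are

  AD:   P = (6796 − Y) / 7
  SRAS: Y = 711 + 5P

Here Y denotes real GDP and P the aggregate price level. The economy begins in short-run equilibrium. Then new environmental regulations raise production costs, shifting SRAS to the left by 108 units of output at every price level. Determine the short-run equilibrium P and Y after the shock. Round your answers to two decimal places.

This is a negative supply shock: SRAS shifts left.
New SRAS: Y = 603 + 5P.
Set AD = SRAS: 6796 − 7P = 603 + 5P, so 6193 = 12P and P = 516.08.
Substituting into AD, Y = 3183.42.

P = 516.08, Y = 3183.42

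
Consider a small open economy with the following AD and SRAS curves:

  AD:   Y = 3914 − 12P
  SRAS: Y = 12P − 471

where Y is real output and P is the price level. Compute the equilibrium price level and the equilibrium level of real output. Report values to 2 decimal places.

P = 182.71, Y = 1721.50

Set AD = SRAS: 3914 − 12P = 12P − 471, so 4385 = 24P and P = 182.71.
Substituting into AD, Y = 3914 − 12P = 1721.50.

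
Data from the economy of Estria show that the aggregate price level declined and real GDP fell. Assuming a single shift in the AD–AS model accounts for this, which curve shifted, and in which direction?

AD shifted left

P fell and Y fell. An AD shift moves P and Y in the same direction; an SRAS shift moves them in opposite directions.
Here P and Y moved in the same direction, so the AD curve shifted.
Since Y fell, AD shifted left.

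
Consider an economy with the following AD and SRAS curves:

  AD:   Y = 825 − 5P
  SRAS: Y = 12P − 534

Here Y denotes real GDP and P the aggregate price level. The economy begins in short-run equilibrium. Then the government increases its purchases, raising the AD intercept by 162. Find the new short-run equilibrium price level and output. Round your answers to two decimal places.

P = 89.47, Y = 539.65

This is a positive demand shock: AD shifts right.
New AD: Y = 987 − 5P.
Set AD = SRAS: 987 − 5P = 12P − 534, so 1521 = 17P and P = 89.47.
Substituting into AD, Y = 539.65.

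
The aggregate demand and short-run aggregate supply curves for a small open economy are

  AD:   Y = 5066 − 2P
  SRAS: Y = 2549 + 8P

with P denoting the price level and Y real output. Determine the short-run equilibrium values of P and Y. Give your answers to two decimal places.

P = 251.70, Y = 4562.60

Set AD = SRAS: 5066 − 2P = 2549 + 8P, so 2517 = 10P and P = 251.70.
Substituting into AD, Y = 5066 − 2P = 4562.60.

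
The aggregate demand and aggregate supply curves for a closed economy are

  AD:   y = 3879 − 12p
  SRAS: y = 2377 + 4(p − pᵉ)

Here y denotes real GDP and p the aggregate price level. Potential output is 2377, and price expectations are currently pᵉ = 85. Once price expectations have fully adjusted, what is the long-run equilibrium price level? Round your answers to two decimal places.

Short run: with pᵉ = 85, SRAS is y = 2037 + 4p. Setting AD = SRAS gives 1842 = 16p, so p = 115.13 and y = 3879 − 12p = 2497.50.
Output 2497.50 is above potential 2377, so over time expected prices rise and SRAS shifts left until y returns to 2377.
Long run: y = 2377 on the AD curve gives 2377 = 3879 − 12p, so p = 125.17.

Long-run p = 125.17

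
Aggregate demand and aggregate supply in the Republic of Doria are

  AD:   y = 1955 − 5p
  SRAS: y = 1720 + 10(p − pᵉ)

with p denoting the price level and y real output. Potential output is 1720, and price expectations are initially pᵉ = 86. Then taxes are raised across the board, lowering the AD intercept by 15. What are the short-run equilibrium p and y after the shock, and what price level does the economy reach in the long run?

AD shifts left: new AD is y = 1940 − 5p. With pᵉ = 86, SRAS is y = 860 + 10p.
Short run: 1940 − 5p = 860 + 10p gives 1080 = 15p, so p = 72 and y = 1940 − 5·72 = 1580.
y = 1580 is below potential 1720; expectations adjust and SRAS shifts right until y = 1720.
Long run: on the new AD curve, 1720 = 1940 − 5p gives p = 44.

Short run: p = 72, y = 1580. Long run: p = 44.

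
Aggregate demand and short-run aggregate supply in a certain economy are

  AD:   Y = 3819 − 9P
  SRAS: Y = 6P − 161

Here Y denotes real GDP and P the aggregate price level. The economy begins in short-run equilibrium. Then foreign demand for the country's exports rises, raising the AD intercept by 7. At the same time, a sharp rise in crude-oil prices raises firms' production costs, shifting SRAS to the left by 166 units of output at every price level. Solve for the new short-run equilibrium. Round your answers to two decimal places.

P = 276.87, Y = 1334.20

After both shocks: AD is Y = 3826 − 9P and SRAS is Y = 6P − 327.
Setting them equal: 4153 = 15P, so P = 276.87.
Substituting into AD, Y = 1334.20.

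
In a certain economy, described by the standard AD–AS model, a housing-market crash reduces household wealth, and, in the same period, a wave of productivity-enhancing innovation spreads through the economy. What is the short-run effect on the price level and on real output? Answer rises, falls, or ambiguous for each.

Price level: falls; output: ambiguous

The first event is a negative demand shock: AD shifts left, which by itself pushes P down and Y down.
The second is a favourable supply shock: SRAS shifts right, which by itself pushes P down and Y up.
Both shocks push P down, so P falls. The two shocks push Y in opposite directions, so the effect on Y is ambiguous.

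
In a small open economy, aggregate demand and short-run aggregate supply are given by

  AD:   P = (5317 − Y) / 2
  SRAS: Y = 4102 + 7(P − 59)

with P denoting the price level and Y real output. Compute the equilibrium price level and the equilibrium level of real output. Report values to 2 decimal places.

P = 180.89, Y = 4955.22

Write SRAS as Y = 4102 + 7P − 413 = 3689 + 7P.
Rearrange AD to Y = 5317 − 2P.
Set AD = SRAS: 5317 − 2P = 3689 + 7P, so 1628 = 9P and P = 180.89.
Substituting into AD, Y = 5317 − 2P = 4955.22.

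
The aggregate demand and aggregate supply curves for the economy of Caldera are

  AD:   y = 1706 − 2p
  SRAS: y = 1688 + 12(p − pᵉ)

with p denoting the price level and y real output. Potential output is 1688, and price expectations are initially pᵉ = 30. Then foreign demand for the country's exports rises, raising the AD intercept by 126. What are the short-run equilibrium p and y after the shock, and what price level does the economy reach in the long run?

Short run: p = 36, y = 1760. Long run: p = 72.

AD shifts right: new AD is y = 1832 − 2p. With pᵉ = 30, SRAS is y = 1328 + 12p.
Short run: 1832 − 2p = 1328 + 12p gives 504 = 14p, so p = 36 and y = 1832 − 2·36 = 1760.
y = 1760 is above potential 1688; expectations adjust and SRAS shifts left until y = 1688.
Long run: on the new AD curve, 1688 = 1832 − 2p gives p = 72.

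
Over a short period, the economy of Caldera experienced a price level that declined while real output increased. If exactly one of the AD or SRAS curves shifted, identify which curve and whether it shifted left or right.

P fell and Y rose. An AD shift moves P and Y in the same direction; an SRAS shift moves them in opposite directions.
Here P and Y moved in opposite directions, so the SRAS curve shifted.
Since Y rose, SRAS shifted right.

SRAS shifted right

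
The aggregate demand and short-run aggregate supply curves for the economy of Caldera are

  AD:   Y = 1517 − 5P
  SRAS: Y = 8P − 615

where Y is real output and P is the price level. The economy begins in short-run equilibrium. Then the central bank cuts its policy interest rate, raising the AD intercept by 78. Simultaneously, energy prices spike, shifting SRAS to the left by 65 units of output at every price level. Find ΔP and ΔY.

After both shocks: AD is Y = 1595 − 5P and SRAS is Y = 8P − 680.
Setting them equal: 2275 = 13P, so P = 175.
Y = 1595 − 5·175 = 720.
Initially P = 164, Y = 697, so ΔP = +11 and ΔY = +23.

ΔP = +11, ΔY = +23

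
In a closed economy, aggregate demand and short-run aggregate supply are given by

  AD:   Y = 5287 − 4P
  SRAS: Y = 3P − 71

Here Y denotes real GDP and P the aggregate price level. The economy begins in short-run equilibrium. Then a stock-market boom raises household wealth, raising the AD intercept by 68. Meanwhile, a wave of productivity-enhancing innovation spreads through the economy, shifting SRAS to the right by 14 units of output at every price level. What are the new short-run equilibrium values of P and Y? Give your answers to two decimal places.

After both shocks: AD is Y = 5355 − 4P and SRAS is Y = 3P − 57.
Setting them equal: 5412 = 7P, so P = 773.14.
Substituting into AD, Y = 2262.43.

P = 773.14, Y = 2262.43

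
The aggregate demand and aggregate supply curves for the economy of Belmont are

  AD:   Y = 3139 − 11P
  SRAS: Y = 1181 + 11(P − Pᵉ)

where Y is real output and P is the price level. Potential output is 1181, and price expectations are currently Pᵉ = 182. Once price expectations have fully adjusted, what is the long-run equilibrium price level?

Long-run P = 178

Short run: with Pᵉ = 182, SRAS is Y = 11P − 821. Setting AD = SRAS gives 3960 = 22P, so P = 180 and Y = 3139 − 11·180 = 1159.
Output 1159 is below potential 1181, so over time expected prices fall and SRAS shifts right until Y returns to 1181.
Long run: Y = 1181 on the AD curve gives 1181 = 3139 − 11P, so P = 178.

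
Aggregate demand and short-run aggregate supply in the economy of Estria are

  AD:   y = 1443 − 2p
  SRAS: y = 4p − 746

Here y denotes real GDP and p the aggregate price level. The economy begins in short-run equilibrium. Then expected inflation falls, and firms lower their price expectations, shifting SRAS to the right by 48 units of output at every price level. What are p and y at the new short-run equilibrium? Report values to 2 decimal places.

This is a positive supply shock: SRAS shifts right.
New SRAS: y = 4p − 698.
Set AD = SRAS: 1443 − 2p = 4p − 698, so 2141 = 6p and p = 356.83.
Substituting into AD, y = 729.33.

p = 356.83, y = 729.33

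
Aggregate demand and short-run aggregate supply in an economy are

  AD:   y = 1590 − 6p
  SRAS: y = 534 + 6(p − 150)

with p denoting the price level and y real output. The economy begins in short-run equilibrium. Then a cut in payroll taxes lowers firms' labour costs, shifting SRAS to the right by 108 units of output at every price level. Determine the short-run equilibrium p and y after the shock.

p = 154, y = 666

This is a positive supply shock: SRAS shifts right.
New SRAS: y = 6p − 258.
Set AD = SRAS: 1590 − 6p = 6p − 258, so 1848 = 12p and p = 154.
y = 1590 − 6·154 = 666.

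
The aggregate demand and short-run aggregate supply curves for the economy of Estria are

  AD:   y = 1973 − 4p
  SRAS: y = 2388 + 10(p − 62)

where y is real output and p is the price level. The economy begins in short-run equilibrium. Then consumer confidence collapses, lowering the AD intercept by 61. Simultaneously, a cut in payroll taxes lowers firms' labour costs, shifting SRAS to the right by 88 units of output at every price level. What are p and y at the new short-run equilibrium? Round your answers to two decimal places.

After both shocks: AD is y = 1912 − 4p and SRAS is y = 1856 + 10p.
Setting them equal: 56 = 14p, so p = 4.00.
Substituting into AD, y = 1896.00.

p = 4.00, y = 1896.00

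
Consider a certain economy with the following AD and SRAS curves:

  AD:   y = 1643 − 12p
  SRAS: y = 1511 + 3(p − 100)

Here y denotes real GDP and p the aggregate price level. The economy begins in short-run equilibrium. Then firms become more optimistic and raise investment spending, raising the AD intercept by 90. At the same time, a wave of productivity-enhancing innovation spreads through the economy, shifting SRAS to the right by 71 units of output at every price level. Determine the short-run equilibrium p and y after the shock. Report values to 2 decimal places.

After both shocks: AD is y = 1733 − 12p and SRAS is y = 1282 + 3p.
Setting them equal: 451 = 15p, so p = 30.07.
Substituting into AD, y = 1372.20.

p = 30.07, y = 1372.20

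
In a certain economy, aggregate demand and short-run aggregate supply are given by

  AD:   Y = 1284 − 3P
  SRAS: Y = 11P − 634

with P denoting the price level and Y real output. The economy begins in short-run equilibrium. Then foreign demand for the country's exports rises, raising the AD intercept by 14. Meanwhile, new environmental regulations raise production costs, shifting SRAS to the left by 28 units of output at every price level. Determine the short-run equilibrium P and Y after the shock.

After both shocks: AD is Y = 1298 − 3P and SRAS is Y = 11P − 662.
Setting them equal: 1960 = 14P, so P = 140.
Y = 1298 − 3·140 = 878.

P = 140, Y = 878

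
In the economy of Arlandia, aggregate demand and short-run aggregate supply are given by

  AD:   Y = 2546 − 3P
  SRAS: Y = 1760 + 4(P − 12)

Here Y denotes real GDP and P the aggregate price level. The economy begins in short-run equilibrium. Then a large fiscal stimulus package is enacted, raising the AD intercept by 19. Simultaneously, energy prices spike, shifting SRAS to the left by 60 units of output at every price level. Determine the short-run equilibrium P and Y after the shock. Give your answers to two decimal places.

P = 130.43, Y = 2173.71

After both shocks: AD is Y = 2565 − 3P and SRAS is Y = 1652 + 4P.
Setting them equal: 913 = 7P, so P = 130.43.
Substituting into AD, Y = 2173.71.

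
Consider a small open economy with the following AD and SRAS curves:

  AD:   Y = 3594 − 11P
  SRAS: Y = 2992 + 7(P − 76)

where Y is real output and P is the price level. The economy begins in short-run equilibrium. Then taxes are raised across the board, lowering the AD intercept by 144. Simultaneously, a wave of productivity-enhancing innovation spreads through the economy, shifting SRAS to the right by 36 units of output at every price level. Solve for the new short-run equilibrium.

After both shocks: AD is Y = 3450 − 11P and SRAS is Y = 2496 + 7P.
Setting them equal: 954 = 18P, so P = 53.
Y = 3450 − 11·53 = 2867.

P = 53, Y = 2867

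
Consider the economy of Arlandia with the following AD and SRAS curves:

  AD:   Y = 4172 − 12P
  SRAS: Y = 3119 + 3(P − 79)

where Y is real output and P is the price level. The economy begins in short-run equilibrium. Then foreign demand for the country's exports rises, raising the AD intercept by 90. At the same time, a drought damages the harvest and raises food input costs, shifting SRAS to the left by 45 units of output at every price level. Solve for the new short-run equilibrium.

After both shocks: AD is Y = 4262 − 12P and SRAS is Y = 2837 + 3P.
Setting them equal: 1425 = 15P, so P = 95.
Y = 4262 − 12·95 = 3122.

P = 95, Y = 3122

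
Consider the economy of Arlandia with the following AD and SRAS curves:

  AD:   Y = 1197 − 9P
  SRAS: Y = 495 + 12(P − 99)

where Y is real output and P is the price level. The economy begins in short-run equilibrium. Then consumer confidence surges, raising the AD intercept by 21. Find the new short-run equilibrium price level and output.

This is a positive demand shock: AD shifts right.
New AD: Y = 1218 − 9P.
SRAS can be written Y = 12P − 693.
Set AD = SRAS: 1218 − 9P = 12P − 693, so 1911 = 21P and P = 91.
Y = 1218 − 9·91 = 399.

P = 91, Y = 399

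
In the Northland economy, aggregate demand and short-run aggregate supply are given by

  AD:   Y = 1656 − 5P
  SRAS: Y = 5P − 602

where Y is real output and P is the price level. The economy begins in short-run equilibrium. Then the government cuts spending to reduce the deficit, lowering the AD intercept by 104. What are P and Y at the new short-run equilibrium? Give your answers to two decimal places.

This is a negative demand shock: AD shifts left.
New AD: Y = 1552 − 5P.
Set AD = SRAS: 1552 − 5P = 5P − 602, so 2154 = 10P and P = 215.40.
Substituting into AD, Y = 475.00.

P = 215.40, Y = 475.00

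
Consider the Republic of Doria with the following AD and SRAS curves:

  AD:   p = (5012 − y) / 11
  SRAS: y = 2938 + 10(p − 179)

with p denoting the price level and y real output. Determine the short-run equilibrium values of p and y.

p = 184, y = 2988

Write SRAS as y = 2938 + 10p − 1790 = 1148 + 10p.
Rearrange AD to y = 5012 − 11p.
Set AD = SRAS: 5012 − 11p = 1148 + 10p, so 3864 = 21p and p = 184.
Then y = 5012 − 11·184 = 2988.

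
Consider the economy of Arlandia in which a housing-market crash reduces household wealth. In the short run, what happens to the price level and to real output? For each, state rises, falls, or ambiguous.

Price level: falls; output: falls

This is a negative demand shock: AD shifts left.
Moving along the upward-sloping SRAS curve, P falls and Y falls.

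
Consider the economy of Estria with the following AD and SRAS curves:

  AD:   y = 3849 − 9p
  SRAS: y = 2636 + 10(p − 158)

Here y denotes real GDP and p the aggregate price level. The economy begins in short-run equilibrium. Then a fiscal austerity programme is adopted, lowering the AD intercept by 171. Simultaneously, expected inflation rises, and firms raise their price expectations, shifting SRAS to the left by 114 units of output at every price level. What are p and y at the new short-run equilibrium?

p = 144, y = 2382

After both shocks: AD is y = 3678 − 9p and SRAS is y = 942 + 10p.
Setting them equal: 2736 = 19p, so p = 144.
y = 3678 − 9·144 = 2382.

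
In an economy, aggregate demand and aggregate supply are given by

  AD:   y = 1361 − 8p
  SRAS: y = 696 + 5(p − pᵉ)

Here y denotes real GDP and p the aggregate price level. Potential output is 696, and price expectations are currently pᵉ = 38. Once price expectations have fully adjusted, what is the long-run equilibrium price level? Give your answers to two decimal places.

Short run: with pᵉ = 38, SRAS is y = 506 + 5p. Setting AD = SRAS gives 855 = 13p, so p = 65.77 and y = 1361 − 8p = 834.85.
Output 834.85 is above potential 696, so over time expected prices rise and SRAS shifts left until y returns to 696.
Long run: y = 696 on the AD curve gives 696 = 1361 − 8p, so p = 83.13.

Long-run p = 83.13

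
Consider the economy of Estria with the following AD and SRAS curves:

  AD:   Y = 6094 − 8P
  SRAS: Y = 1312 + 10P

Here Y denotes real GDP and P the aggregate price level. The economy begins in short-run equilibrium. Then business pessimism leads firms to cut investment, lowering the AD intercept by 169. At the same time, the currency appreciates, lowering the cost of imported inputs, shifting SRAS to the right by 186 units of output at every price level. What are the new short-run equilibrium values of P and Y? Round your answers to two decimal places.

After both shocks: AD is Y = 5925 − 8P and SRAS is Y = 1498 + 10P.
Setting them equal: 4427 = 18P, so P = 245.94.
Substituting into AD, Y = 3957.44.

P = 245.94, Y = 3957.44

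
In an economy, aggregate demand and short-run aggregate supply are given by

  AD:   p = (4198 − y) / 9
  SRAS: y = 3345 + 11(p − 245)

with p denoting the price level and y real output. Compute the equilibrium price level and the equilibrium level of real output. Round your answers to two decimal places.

p = 177.40, y = 2601.40

Write SRAS as y = 3345 + 11p − 2695 = 650 + 11p.
Rearrange AD to y = 4198 − 9p.
Set AD = SRAS: 4198 − 9p = 650 + 11p, so 3548 = 20p and p = 177.40.
Substituting into AD, y = 4198 − 9p = 2601.40.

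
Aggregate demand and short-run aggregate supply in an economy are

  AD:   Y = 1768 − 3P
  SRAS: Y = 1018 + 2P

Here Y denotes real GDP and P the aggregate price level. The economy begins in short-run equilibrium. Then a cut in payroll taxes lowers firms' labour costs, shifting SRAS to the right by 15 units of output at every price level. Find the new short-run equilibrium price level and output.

P = 147, Y = 1327

This is a positive supply shock: SRAS shifts right.
New SRAS: Y = 1033 + 2P.
Set AD = SRAS: 1768 − 3P = 1033 + 2P, so 735 = 5P and P = 147.
Y = 1768 − 3·147 = 1327.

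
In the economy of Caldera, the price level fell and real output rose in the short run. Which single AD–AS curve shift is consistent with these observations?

P fell and Y rose. An AD shift moves P and Y in the same direction; an SRAS shift moves them in opposite directions.
Here P and Y moved in opposite directions, so the SRAS curve shifted.
Since Y rose, SRAS shifted right.

SRAS shifted right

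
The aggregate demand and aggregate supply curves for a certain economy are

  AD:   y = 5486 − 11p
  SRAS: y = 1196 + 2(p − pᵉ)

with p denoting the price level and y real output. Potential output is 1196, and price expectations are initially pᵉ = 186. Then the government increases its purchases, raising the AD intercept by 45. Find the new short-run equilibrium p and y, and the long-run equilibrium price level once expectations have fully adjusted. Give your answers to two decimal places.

AD shifts right: new AD is y = 5531 − 11p. With pᵉ = 186, SRAS is y = 824 + 2p.
Short run: 5531 − 11p = 824 + 2p gives 4707 = 13p, so p = 362.08 and y = 5531 − 11p = 1548.15.
y = 1548.15 is above potential 1196; expectations adjust and SRAS shifts left until y = 1196.
Long run: on the new AD curve, 1196 = 5531 − 11p gives p = 394.09.

Short run: p = 362.08, y = 1548.15. Long run: p = 394.09.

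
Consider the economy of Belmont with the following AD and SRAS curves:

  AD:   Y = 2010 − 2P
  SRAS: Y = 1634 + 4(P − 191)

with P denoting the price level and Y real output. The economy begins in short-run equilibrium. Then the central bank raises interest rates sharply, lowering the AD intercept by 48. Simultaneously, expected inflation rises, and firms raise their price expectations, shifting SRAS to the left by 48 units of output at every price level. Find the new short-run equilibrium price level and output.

P = 190, Y = 1582

After both shocks: AD is Y = 1962 − 2P and SRAS is Y = 822 + 4P.
Setting them equal: 1140 = 6P, so P = 190.
Y = 1962 − 2·190 = 1582.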